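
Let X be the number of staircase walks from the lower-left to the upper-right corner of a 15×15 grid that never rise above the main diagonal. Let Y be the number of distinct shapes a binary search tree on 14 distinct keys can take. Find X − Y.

7020405

Sub-diagonal monotone paths from (0,0) to (15,15) biject with Dyck paths of semilength 15, giving C_15. So X = C_15 = 9694845.
There are C_n binary search tree shapes on n keys; with n = 14 that is C_14. So Y = C_14 = 2674440.
X − Y = 9694845 − 2674440 = 7020405.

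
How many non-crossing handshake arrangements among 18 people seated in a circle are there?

Non-crossing handshake pairings of 2n people are counted by C_n; 18 people gives n = 9.
C_9 = C(18,9)/10 = 48620/10 = 4862.

4862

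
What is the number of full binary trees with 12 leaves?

58786

A full binary tree with L leaves has L−1 internal nodes and is counted by C_{L−1}; L = 12 gives C_11.
C_11 = C(22,11)/12 = 705432/12 = 58786.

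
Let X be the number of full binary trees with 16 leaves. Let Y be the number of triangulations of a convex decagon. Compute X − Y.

A full binary tree with L leaves has L−1 internal nodes and is counted by C_{L−1}; L = 16 gives C_15. So X = C_15 = 9694845.
A convex 10-gon is triangulated into 8 triangles, and the number of such triangulations is the Catalan number C_{10−2} = C_8. So Y = C_8 = 1430.
X − Y = 9694845 − 1430 = 9693415.

9693415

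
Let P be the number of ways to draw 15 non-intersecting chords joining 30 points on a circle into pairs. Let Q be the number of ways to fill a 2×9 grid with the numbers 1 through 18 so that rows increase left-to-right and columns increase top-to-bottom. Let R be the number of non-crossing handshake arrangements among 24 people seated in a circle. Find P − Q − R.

Pairing 30 circle points by 15 non-crossing chords gives C_15 matchings. So P = C_15 = 9694845.
Standard Young tableaux of shape 2×n are counted by C_n; here n = 9. So Q = C_9 = 4862.
Non-crossing handshake pairings of 2n people are counted by C_n; 24 people gives n = 12. So R = C_12 = 208012.
P − Q − R = 9694845 − 4862 − 208012 = 9481971.

9481971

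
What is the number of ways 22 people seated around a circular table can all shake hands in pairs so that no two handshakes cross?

58786

Non-crossing handshake pairings of 2n people are counted by C_n; 22 people gives n = 11.
C_11 = C_10 · 2(2·10+1)/(10+2) = 16796 · 42/12 = 58786.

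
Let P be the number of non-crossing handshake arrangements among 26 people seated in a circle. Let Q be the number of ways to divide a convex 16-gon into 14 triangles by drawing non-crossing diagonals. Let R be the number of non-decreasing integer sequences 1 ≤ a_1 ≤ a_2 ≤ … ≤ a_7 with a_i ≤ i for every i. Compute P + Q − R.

3416911

With 26 = 2·13 people, non-crossing handshake pairings are non-crossing perfect matchings on a circle, counted by C_13. So P = C_13 = 742900.
A convex 16-gon is triangulated into 14 triangles, and the number of such triangulations is the Catalan number C_{16−2} = C_14. So Q = C_14 = 2674440.
Such sub-staircase sequences of length n are counted by C_n; here n = 7. So R = C_7 = 429.
P + Q − R = 742900 + 2674440 − 429 = 3416911.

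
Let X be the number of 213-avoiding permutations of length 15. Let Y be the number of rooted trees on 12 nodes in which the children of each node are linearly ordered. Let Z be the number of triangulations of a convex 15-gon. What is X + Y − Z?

9010731

For any fixed pattern of length 3, the pattern-avoiding permutations of [15] number C_15. So X = C_15 = 9694845.
A rooted plane tree on 12 nodes has 11 edges, and such trees are counted by C_11. So Y = C_11 = 58786.
A convex 15-gon is triangulated into 13 triangles, and the number of such triangulations is the Catalan number C_{15−2} = C_13. So Z = C_13 = 742900.
X + Y − Z = 9694845 + 58786 − 742900 = 9010731.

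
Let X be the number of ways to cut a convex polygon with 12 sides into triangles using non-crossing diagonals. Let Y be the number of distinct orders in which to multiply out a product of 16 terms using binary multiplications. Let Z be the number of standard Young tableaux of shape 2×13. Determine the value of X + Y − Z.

8968741

A convex 12-gon is triangulated into 10 triangles, and the number of such triangulations is the Catalan number C_{12−2} = C_10. So X = C_10 = 16796.
Ways to associate a product of 16 factors correspond to binary trees on 16 leaves, so the count is C_15. So Y = C_15 = 9694845.
Standard Young tableaux of shape 2×n are counted by C_n; here n = 13. So Z = C_13 = 742900.
X + Y − Z = 16796 + 9694845 − 742900 = 8968741.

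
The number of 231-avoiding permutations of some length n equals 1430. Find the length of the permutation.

Permutations of [n] avoiding a fixed length-3 pattern are counted by C_n, and C_8 = 1430.

8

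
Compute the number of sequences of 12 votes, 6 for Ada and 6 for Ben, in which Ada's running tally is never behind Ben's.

Ballot sequences with n votes each where one side never trails are Dyck words, counted by C_n; here n = 6.
C_6 = C(12,6)/7 = 924/7 = 132.

132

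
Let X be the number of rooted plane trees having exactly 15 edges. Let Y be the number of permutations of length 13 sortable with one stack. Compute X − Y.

A rooted plane tree with 15 edges has 16 nodes, and the count is C_15. So X = C_15 = 9694845.
Stack-sortable permutations are exactly the 231-avoiding ones, counted by C_n; here n = 13. So Y = C_13 = 742900.
X − Y = 9694845 − 742900 = 8951945.

8951945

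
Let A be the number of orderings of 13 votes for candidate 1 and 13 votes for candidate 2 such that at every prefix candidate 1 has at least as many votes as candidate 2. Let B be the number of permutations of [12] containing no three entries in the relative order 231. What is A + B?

Ballot sequences with n votes each where one side never trails are Dyck words, counted by C_n; here n = 13. So A = C_13 = 742900.
Permutations of [n] avoiding any single length-3 pattern are counted by C_n; here n = 12. So B = C_12 = 208012.
A + B = 742900 + 208012 = 950912.

950912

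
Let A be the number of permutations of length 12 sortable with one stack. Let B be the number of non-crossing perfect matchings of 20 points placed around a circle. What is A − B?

191216

Stack-sortable permutations are exactly the 231-avoiding ones, counted by C_n; here n = 12. So A = C_12 = 208012.
Non-crossing perfect matchings of 2n points on a circle are counted by C_n; with 20 points, n = 10. So B = C_10 = 16796.
A − B = 208012 − 16796 = 191216.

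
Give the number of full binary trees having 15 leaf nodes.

2674440

Full binary trees with 15 leaves have 15−1 = 14 internal nodes, so there are C_14 of them.
C_14 = C(28,14)/15 = 40116600/15 = 2674440.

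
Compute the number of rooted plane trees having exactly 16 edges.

A rooted plane tree with 16 edges has 17 nodes, and the count is C_16.
C_16 = C(32,16)/17 = 601080390/17 = 35357670.

35357670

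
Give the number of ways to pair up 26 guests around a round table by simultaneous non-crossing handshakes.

742900

With 26 = 2·13 people, non-crossing handshake pairings are non-crossing perfect matchings on a circle, counted by C_13.
C_13 = 742900.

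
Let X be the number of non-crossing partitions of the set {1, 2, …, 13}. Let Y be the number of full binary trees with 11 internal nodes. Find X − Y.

684114

The non-crossing partitions of [13] form a lattice of size C_13. So X = C_13 = 742900.
The number of full binary trees on 11 internal nodes is the Catalan number C_11. So Y = C_11 = 58786.
X − Y = 742900 − 58786 = 684114.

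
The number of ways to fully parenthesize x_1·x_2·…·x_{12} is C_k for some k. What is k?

11

Parenthesizations of m factors correspond to full binary trees with m leaves, counted by C_{m−1}; m = 12 gives C_11.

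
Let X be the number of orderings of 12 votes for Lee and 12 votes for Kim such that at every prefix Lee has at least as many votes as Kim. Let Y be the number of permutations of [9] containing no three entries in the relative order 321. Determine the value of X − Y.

203150

Ballot sequences with n votes each where one side never trails are Dyck words, counted by C_n; here n = 12. So X = C_12 = 208012.
Permutations of [n] avoiding any single length-3 pattern are counted by C_n; here n = 9. So Y = C_9 = 4862.
X − Y = 208012 − 4862 = 203150.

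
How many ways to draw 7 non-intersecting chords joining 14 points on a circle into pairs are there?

Pairing 14 circle points by 7 non-crossing chords gives C_7 matchings.
C_7 = C(14,7)/8 = 3432/8 = 429.

429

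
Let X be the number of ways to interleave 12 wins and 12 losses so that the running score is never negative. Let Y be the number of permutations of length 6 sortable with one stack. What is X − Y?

207880

Ballot sequences with n votes each where one side never trails are Dyck words, counted by C_n; here n = 12. So X = C_12 = 208012.
Stack-sortable permutations are exactly the 231-avoiding ones, counted by C_n; here n = 6. So Y = C_6 = 132.
X − Y = 208012 − 132 = 207880.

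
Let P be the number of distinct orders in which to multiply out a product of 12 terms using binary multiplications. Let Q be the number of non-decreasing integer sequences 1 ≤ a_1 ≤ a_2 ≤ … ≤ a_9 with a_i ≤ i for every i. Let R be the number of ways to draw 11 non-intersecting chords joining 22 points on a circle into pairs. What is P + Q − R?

4862

Bracketing 12 factors into binary products is counted by C_{12−1} = C_11. So P = C_11 = 58786.
Weakly increasing sequences with a_i ≤ i biject with Dyck paths of semilength 9, so there are C_9. So Q = C_9 = 4862.
Pairing 22 circle points by 11 non-crossing chords gives C_11 matchings. So R = C_11 = 58786.
P + Q − R = 58786 + 4862 − 58786 = 4862.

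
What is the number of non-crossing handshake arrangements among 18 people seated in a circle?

Non-crossing handshake pairings of 2n people are counted by C_n; 18 people gives n = 9.
C_9 = C(18,9)/10 = 48620/10 = 4862.

4862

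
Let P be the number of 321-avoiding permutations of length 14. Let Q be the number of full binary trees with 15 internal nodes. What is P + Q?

12369285

Permutations of [n] avoiding any single length-3 pattern are counted by C_n; here n = 14. So P = C_14 = 2674440.
Full binary trees with n internal nodes are counted by C_n; here n = 15. So Q = C_15 = 9694845.
P + Q = 2674440 + 9694845 = 12369285.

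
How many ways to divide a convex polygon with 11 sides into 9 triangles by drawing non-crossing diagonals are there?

4862

Triangulations of a convex m-gon are counted by C_{m−2}; with m = 11 this is C_9.
C_9 = C(18,9)/10 = 48620/10 = 4862.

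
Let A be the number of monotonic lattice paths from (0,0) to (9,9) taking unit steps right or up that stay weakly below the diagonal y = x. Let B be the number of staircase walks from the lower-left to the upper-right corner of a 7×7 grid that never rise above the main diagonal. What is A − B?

Sub-diagonal monotone paths from (0,0) to (9,9) biject with Dyck paths of semilength 9, giving C_9. So A = C_9 = 4862.
Monotone paths in an n×n grid that stay weakly below the diagonal are counted by C_n; here n = 7. So B = C_7 = 429.
A − B = 4862 − 429 = 4433.

4433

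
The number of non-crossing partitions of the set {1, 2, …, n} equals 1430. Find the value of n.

Non-crossing partitions of [n] are counted by C_n; 1430 = C_8.

8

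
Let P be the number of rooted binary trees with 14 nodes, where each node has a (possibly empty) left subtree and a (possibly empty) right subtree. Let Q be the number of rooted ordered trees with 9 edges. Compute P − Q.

2669578

There are C_n binary search tree shapes on n keys; with n = 14 that is C_14. So P = C_14 = 2674440.
A rooted plane tree with 9 edges has 10 nodes, and the count is C_9. So Q = C_9 = 4862.
P − Q = 2674440 − 4862 = 2669578.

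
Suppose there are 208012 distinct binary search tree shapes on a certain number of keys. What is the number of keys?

12

Binary search tree shapes on n keys are counted by C_n; 208012 = C_12.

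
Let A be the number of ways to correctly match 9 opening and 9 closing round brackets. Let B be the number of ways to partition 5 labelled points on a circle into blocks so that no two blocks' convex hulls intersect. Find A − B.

4820

A balanced arrangement of 9 bracket pairs is a Dyck word of semilength 9, so the count is C_9. So A = C_9 = 4862.
Non-crossing partitions of an n-element set are counted by C_n; here n = 5. So B = C_5 = 42.
A − B = 4862 − 42 = 4820.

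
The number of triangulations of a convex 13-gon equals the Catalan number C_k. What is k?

A convex 13-gon is triangulated into 11 triangles, and the number of such triangulations is the Catalan number C_{13−2} = C_11.

11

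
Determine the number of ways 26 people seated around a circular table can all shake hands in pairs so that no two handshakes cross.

With 26 = 2·13 people, non-crossing handshake pairings are non-crossing perfect matchings on a circle, counted by C_13.
C_13 = 742900.

742900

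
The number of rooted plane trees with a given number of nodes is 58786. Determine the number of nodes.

Rooted ordered trees on m nodes are counted by C_{m−1}, and C_11 = 58786.
So the index is 11, and the number of nodes is 11 + 1 = 12.

12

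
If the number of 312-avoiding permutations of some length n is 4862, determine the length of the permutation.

Permutations of [n] avoiding a fixed length-3 pattern are counted by C_n; 4862 = C_9.

9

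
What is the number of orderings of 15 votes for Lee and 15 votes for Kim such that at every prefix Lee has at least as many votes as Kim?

Ballot sequences with n votes each where one side never trails are Dyck words, counted by C_n; here n = 15.
C_15 = C(30,15)/16 = 155117520/16 = 9694845.

9694845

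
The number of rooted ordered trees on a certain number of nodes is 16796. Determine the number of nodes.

Rooted ordered trees on m nodes are counted by C_{m−1}. The Catalan number equal to 16796 is C_10.
So the index is 10, and the number of nodes is 10 + 1 = 11.

11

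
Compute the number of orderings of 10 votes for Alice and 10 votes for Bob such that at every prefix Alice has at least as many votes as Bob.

16796

Ballot sequences with n votes each where one side never trails are Dyck words, counted by C_n; here n = 10.
C_10 = C(20,10)/11 = 184756/11 = 16796.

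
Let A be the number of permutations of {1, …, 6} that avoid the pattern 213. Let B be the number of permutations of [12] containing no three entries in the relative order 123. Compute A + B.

For any fixed pattern of length 3, the pattern-avoiding permutations of [6] number C_6. So A = C_6 = 132.
Permutations of [n] avoiding any single length-3 pattern are counted by C_n; here n = 12. So B = C_12 = 208012.
A + B = 132 + 208012 = 208144.

208144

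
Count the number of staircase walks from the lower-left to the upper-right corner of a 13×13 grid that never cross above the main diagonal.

Monotone paths in an n×n grid that stay weakly below the diagonal are counted by C_n; here n = 13.
C_13 = C(26,13)/14 = 10400600/14 = 742900.

742900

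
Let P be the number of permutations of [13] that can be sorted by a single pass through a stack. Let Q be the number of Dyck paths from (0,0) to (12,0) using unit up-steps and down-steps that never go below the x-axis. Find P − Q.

By Knuth's characterisation, the stack-sortable permutations of length 13 are the 231-avoiders, numbering C_13. So P = C_13 = 742900.
Paths of 6 up- and 6 down-steps that never dip below the axis are Dyck paths; their count is C_6. So Q = C_6 = 132.
P − Q = 742900 − 132 = 742768.

742768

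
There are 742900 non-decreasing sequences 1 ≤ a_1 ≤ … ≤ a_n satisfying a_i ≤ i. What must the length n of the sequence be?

Such sub-staircase sequences of length n are counted by C_n, and C_13 = 742900.

13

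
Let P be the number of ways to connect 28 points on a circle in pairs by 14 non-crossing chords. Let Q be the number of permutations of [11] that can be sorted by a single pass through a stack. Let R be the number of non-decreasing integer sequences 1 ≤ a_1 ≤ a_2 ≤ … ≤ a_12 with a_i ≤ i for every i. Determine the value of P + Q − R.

2525214

Pairing 28 circle points by 14 non-crossing chords gives C_14 matchings. So P = C_14 = 2674440.
Stack-sortable permutations are exactly the 231-avoiding ones, counted by C_n; here n = 11. So Q = C_11 = 58786.
Such sub-staircase sequences of length n are counted by C_n; here n = 12. So R = C_12 = 208012.
P + Q − R = 2674440 + 58786 − 208012 = 2525214.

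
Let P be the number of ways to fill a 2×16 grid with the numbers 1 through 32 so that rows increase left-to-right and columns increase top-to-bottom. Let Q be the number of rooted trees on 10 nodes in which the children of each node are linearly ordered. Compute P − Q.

Standard Young tableaux of shape 2×n are counted by C_n; here n = 16. So P = C_16 = 35357670.
A rooted plane tree on 10 nodes has 9 edges, and such trees are counted by C_9. So Q = C_9 = 4862.
P − Q = 35357670 − 4862 = 35352808.

35352808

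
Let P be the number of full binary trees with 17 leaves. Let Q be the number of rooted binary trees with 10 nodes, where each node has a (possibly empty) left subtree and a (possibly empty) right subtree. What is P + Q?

Full binary trees with 17 leaves have 17−1 = 16 internal nodes, so there are C_16 of them. So P = C_16 = 35357670.
There are C_n binary search tree shapes on n keys; with n = 10 that is C_10. So Q = C_10 = 16796.
P + Q = 35357670 + 16796 = 35374466.

35374466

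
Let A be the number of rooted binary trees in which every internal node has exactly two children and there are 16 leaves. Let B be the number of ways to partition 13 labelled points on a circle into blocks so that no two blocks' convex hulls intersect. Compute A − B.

8951945

Full binary trees with 16 leaves have 16−1 = 15 internal nodes, so there are C_15 of them. So A = C_15 = 9694845.
Non-crossing partitions of an n-element set are counted by C_n; here n = 13. So B = C_13 = 742900.
A − B = 9694845 − 742900 = 8951945.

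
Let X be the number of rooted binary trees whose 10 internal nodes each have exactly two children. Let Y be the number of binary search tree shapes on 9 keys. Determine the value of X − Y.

The number of full binary trees on 10 internal nodes is the Catalan number C_10. So X = C_10 = 16796.
There are C_n binary search tree shapes on n keys; with n = 9 that is C_9. So Y = C_9 = 4862.
X − Y = 16796 − 4862 = 11934.

11934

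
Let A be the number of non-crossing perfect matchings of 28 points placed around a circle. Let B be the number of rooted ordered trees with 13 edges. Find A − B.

1931540

Non-crossing perfect matchings of 2n points on a circle are counted by C_n; with 28 points, n = 14. So A = C_14 = 2674440.
A rooted plane tree with 13 edges has 14 nodes, and the count is C_13. So B = C_13 = 742900.
A − B = 2674440 − 742900 = 1931540.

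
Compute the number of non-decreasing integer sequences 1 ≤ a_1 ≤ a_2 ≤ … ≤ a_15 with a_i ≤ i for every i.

Such sub-staircase sequences of length n are counted by C_n; here n = 15.
C_15 = 9694845.

9694845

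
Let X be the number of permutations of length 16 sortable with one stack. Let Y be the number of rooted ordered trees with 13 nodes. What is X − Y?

By Knuth's characterisation, the stack-sortable permutations of length 16 are the 231-avoiders, numbering C_16. So X = C_16 = 35357670.
A rooted plane tree on 13 nodes has 12 edges, and such trees are counted by C_12. So Y = C_12 = 208012.
X − Y = 35357670 − 208012 = 35149658.

35149658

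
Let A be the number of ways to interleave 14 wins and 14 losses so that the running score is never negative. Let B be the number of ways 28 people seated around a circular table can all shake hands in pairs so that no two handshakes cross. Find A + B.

Ballot sequences with n votes each where one side never trails are Dyck words, counted by C_n; here n = 14. So A = C_14 = 2674440.
With 28 = 2·14 people, non-crossing handshake pairings are non-crossing perfect matchings on a circle, counted by C_14. So B = C_14 = 2674440.
A + B = 2674440 + 2674440 = 5348880.

5348880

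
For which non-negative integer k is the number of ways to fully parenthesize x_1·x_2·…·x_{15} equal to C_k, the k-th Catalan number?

14

Parenthesizations of m factors correspond to full binary trees with m leaves, counted by C_{m−1}; m = 15 gives C_14.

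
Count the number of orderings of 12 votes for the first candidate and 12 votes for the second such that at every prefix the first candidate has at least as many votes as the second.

208012

Reading a vote for the leader as '(' and for the other as ')' turns such a sequence into a balanced string of 12 pairs, so the count is C_12.
C_12 = C(24,12)/13 = 2704156/13 = 208012.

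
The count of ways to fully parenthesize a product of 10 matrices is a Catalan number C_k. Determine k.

9

Parenthesizations of m factors correspond to full binary trees with m leaves, counted by C_{m−1}; m = 10 gives C_9.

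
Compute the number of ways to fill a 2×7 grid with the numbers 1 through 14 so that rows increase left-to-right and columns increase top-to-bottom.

By the hook-length formula (or a Dyck-path bijection), SYT of shape 2×7 number C_7.
C_7 = C(14,7)/8 = 3432/8 = 429.

429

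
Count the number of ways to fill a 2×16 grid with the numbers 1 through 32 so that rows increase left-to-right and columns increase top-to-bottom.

35357670

Standard Young tableaux of shape 2×n are counted by C_n; here n = 16.
C_16 = 35357670.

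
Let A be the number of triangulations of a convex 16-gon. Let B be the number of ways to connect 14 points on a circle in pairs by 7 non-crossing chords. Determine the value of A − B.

2674011

Triangulations of a convex m-gon are counted by C_{m−2}; with m = 16 this is C_14. So A = C_14 = 2674440.
Non-crossing perfect matchings of 2n points on a circle are counted by C_n; with 14 points, n = 7. So B = C_7 = 429.
A − B = 2674440 − 429 = 2674011.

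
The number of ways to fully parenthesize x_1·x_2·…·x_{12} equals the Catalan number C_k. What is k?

Bracketing 12 factors into binary products is counted by C_{12−1} = C_11.

11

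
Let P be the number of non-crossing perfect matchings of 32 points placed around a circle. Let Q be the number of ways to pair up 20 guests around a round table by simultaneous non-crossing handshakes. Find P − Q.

35340874

Non-crossing perfect matchings of 2n points on a circle are counted by C_n; with 32 points, n = 16. So P = C_16 = 35357670.
Non-crossing handshake pairings of 2n people are counted by C_n; 20 people gives n = 10. So Q = C_10 = 16796.
P − Q = 35357670 − 16796 = 35340874.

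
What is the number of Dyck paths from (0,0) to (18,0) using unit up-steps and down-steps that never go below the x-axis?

4862

Dyck paths of semilength n (length 2n) are counted by C_n; here n = 9.
C_9 = C(18,9)/10 = 48620/10 = 4862.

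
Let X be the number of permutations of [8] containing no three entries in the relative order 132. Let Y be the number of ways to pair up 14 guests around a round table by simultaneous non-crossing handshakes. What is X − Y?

1001

Permutations of [n] avoiding any single length-3 pattern are counted by C_n; here n = 8. So X = C_8 = 1430.
Non-crossing handshake pairings of 2n people are counted by C_n; 14 people gives n = 7. So Y = C_7 = 429.
X − Y = 1430 − 429 = 1001.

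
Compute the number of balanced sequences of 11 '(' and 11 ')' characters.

With 11 pairs the number of balanced bracket strings is the Catalan number C_11.
C_11 = C_10 · 2(2·10+1)/(10+2) = 16796 · 42/12 = 58786.

58786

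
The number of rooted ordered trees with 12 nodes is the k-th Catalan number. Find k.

11

A rooted plane tree on 12 nodes has 11 edges, and such trees are counted by C_11.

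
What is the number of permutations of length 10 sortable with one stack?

Stack-sortable permutations are exactly the 231-avoiding ones, counted by C_n; here n = 10.
C_10 = C(20,10)/11 = 184756/11 = 16796.

16796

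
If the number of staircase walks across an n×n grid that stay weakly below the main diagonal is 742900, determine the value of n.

Such diagonal-avoiding paths in an n×n grid are counted by C_n; 742900 = C_13.

13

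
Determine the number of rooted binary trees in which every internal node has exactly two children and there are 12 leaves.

Full binary trees with 12 leaves have 12−1 = 11 internal nodes, so there are C_11 of them.
C_11 = C(22,11)/12 = 705432/12 = 58786.

58786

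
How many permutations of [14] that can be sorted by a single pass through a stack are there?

2674440

By Knuth's characterisation, the stack-sortable permutations of length 14 are the 231-avoiders, numbering C_14.
C_14 = 2674440.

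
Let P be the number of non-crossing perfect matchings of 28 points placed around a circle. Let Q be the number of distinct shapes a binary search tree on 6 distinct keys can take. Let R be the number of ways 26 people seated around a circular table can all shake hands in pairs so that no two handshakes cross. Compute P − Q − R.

Non-crossing perfect matchings of 2n points on a circle are counted by C_n; with 28 points, n = 14. So P = C_14 = 2674440.
Rooted binary trees with 6 nodes (each child slot possibly empty) number C_6. So Q = C_6 = 132.
Non-crossing handshake pairings of 2n people are counted by C_n; 26 people gives n = 13. So R = C_13 = 742900.
P − Q − R = 2674440 − 132 − 742900 = 1931408.

1931408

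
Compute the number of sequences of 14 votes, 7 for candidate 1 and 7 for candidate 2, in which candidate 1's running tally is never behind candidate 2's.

429

Reading a vote for the leader as '(' and for the other as ')' turns such a sequence into a balanced string of 7 pairs, so the count is C_7.
C_7 = C(14,7)/8 = 3432/8 = 429.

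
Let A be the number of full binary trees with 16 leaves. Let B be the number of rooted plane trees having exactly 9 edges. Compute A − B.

9689983

Full binary trees with 16 leaves have 16−1 = 15 internal nodes, so there are C_15 of them. So A = C_15 = 9694845.
A rooted plane tree with 9 edges has 10 nodes, and the count is C_9. So B = C_9 = 4862.
A − B = 9694845 − 4862 = 9689983.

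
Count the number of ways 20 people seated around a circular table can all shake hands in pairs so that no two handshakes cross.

With 20 = 2·10 people, non-crossing handshake pairings are non-crossing perfect matchings on a circle, counted by C_10.
C_10 = C(20,10)/11 = 184756/11 = 16796.

16796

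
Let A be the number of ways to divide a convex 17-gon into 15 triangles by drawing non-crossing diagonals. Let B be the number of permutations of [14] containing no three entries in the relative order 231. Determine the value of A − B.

7020405

Triangulations of a convex m-gon are counted by C_{m−2}; with m = 17 this is C_15. So A = C_15 = 9694845.
Permutations of [n] avoiding any single length-3 pattern are counted by C_n; here n = 14. So B = C_14 = 2674440.
A − B = 9694845 − 2674440 = 7020405.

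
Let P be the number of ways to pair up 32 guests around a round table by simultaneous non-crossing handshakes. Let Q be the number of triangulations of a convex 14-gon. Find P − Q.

Non-crossing handshake pairings of 2n people are counted by C_n; 32 people gives n = 16. So P = C_16 = 35357670.
A convex 14-gon is triangulated into 12 triangles, and the number of such triangulations is the Catalan number C_{14−2} = C_12. So Q = C_12 = 208012.
P − Q = 35357670 − 208012 = 35149658.

35149658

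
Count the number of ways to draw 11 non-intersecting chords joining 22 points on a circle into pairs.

58786

Pairing 22 circle points by 11 non-crossing chords gives C_11 matchings.
C_11 = C(22,11)/12 = 705432/12 = 58786.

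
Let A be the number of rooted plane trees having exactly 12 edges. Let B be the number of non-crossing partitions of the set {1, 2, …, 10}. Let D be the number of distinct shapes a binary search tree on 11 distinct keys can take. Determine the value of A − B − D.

132430

Rooted ordered trees with n edges are counted by C_n; here n = 12. So A = C_12 = 208012.
Non-crossing partitions of an n-element set are counted by C_n; here n = 10. So B = C_10 = 16796.
There are C_n binary search tree shapes on n keys; with n = 11 that is C_11. So D = C_11 = 58786.
A − B − D = 208012 − 16796 − 58786 = 132430.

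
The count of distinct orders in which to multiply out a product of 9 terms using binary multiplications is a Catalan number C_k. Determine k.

Bracketing 9 factors into binary products is counted by C_{9−1} = C_8.

8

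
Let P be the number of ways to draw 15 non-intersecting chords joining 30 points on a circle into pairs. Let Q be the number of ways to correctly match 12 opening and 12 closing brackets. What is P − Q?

9486833

Non-crossing perfect matchings of 2n points on a circle are counted by C_n; with 30 points, n = 15. So P = C_15 = 9694845.
A balanced arrangement of 12 bracket pairs is a Dyck word of semilength 12, so the count is C_12. So Q = C_12 = 208012.
P − Q = 9694845 − 208012 = 9486833.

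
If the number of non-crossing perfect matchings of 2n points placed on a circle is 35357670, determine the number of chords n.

Non-crossing pairings of 2n points on a circle are counted by C_n. The Catalan number equal to 35357670 is C_16.

16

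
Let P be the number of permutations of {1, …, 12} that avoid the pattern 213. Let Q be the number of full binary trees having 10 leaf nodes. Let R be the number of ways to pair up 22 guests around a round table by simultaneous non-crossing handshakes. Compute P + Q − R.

154088

Permutations of [n] avoiding any single length-3 pattern are counted by C_n; here n = 12. So P = C_12 = 208012.
A full binary tree with L leaves has L−1 internal nodes and is counted by C_{L−1}; L = 10 gives C_9. So Q = C_9 = 4862.
With 22 = 2·11 people, non-crossing handshake pairings are non-crossing perfect matchings on a circle, counted by C_11. So R = C_11 = 58786.
P + Q − R = 208012 + 4862 − 58786 = 154088.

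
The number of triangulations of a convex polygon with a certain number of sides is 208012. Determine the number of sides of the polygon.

14

Triangulations of a convex m-gon are counted by C_{m−2}. Since C_12 = 208012, the index is 12.
So m − 2 = 12, giving m = 14 sides.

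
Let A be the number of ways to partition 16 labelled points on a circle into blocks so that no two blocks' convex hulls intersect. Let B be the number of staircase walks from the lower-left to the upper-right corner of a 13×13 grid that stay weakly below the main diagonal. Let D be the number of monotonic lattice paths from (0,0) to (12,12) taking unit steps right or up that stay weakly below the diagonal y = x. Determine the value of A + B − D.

35892558

Non-crossing partitions of an n-element set are counted by C_n; here n = 16. So A = C_16 = 35357670.
Sub-diagonal monotone paths from (0,0) to (13,13) biject with Dyck paths of semilength 13, giving C_13. So B = C_13 = 742900.
Monotone paths in an n×n grid that stay weakly below the diagonal are counted by C_n; here n = 12. So D = C_12 = 208012.
A + B − D = 35357670 + 742900 − 208012 = 35892558.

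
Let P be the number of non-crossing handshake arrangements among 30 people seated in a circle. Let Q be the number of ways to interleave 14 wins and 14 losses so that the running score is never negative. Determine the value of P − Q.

Non-crossing handshake pairings of 2n people are counted by C_n; 30 people gives n = 15. So P = C_15 = 9694845.
Reading a vote for the leader as '(' and for the other as ')' turns such a sequence into a balanced string of 14 pairs, so the count is C_14. So Q = C_14 = 2674440.
P − Q = 9694845 − 2674440 = 7020405.

7020405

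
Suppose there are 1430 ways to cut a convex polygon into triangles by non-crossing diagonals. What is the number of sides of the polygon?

10

Triangulations of a convex m-gon are counted by C_{m−2}, and C_8 = 1430.
So m − 2 = 8, giving m = 10 sides.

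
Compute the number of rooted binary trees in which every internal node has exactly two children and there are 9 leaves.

Full binary trees with 9 leaves have 9−1 = 8 internal nodes, so there are C_8 of them.
C_8 = 1430.

1430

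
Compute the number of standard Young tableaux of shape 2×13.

Standard Young tableaux of shape 2×n are counted by C_n; here n = 13.
C_13 = 742900.

742900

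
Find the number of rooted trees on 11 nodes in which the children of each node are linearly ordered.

16796

Rooted ordered (plane) trees on m nodes have m−1 edges and are counted by C_{m−1}; m = 11 gives C_10.
C_10 = C(20,10)/11 = 184756/11 = 16796.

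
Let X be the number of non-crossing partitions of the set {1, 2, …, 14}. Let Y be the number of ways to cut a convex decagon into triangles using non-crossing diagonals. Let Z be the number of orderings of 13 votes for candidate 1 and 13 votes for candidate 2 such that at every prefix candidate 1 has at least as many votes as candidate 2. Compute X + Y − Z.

1932970

Non-crossing partitions of an n-element set are counted by C_n; here n = 14. So X = C_14 = 2674440.
The number of triangulations of a 10-gon is the Catalan number C_8 (index = sides − 2). So Y = C_8 = 1430.
Reading a vote for the leader as '(' and for the other as ')' turns such a sequence into a balanced string of 13 pairs, so the count is C_13. So Z = C_13 = 742900.
X + Y − Z = 2674440 + 1430 − 742900 = 1932970.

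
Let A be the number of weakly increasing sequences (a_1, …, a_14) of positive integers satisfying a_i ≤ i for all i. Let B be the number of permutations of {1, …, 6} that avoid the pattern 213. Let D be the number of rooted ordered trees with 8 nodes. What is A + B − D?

Weakly increasing sequences with a_i ≤ i biject with Dyck paths of semilength 14, so there are C_14. So A = C_14 = 2674440.
Permutations of [n] avoiding any single length-3 pattern are counted by C_n; here n = 6. So B = C_6 = 132.
Rooted ordered (plane) trees on m nodes have m−1 edges and are counted by C_{m−1}; m = 8 gives C_7. So D = C_7 = 429.
A + B − D = 2674440 + 132 − 429 = 2674143.

2674143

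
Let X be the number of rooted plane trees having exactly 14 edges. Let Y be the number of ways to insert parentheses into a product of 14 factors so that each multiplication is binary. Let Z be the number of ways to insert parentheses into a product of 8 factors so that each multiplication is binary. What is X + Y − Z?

A rooted plane tree with 14 edges has 15 nodes, and the count is C_14. So X = C_14 = 2674440.
Parenthesizations of m factors correspond to full binary trees with m leaves, counted by C_{m−1}; m = 14 gives C_13. So Y = C_13 = 742900.
Parenthesizations of m factors correspond to full binary trees with m leaves, counted by C_{m−1}; m = 8 gives C_7. So Z = C_7 = 429.
X + Y − Z = 2674440 + 742900 − 429 = 3416911.

3416911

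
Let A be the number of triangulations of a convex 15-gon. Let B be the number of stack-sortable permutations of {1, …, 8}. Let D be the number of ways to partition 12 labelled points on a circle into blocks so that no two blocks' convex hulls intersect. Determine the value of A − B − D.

The number of triangulations of a 15-gon is the Catalan number C_13 (index = sides − 2). So A = C_13 = 742900.
By Knuth's characterisation, the stack-sortable permutations of length 8 are the 231-avoiders, numbering C_8. So B = C_8 = 1430.
Non-crossing partitions of an n-element set are counted by C_n; here n = 12. So D = C_12 = 208012.
A − B − D = 742900 − 1430 − 208012 = 533458.

533458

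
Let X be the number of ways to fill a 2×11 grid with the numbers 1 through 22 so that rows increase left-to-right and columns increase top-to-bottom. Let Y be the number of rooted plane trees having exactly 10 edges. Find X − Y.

Standard Young tableaux of shape 2×n are counted by C_n; here n = 11. So X = C_11 = 58786.
A rooted plane tree with 10 edges has 11 nodes, and the count is C_10. So Y = C_10 = 16796.
X − Y = 58786 − 16796 = 41990.

41990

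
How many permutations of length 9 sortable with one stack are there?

Stack-sortable permutations are exactly the 231-avoiding ones, counted by C_n; here n = 9.
C_9 = 4862.

4862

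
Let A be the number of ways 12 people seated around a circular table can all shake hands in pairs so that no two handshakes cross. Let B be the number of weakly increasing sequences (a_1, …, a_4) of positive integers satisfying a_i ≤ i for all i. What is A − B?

Non-crossing handshake pairings of 2n people are counted by C_n; 12 people gives n = 6. So A = C_6 = 132.
Weakly increasing sequences with a_i ≤ i biject with Dyck paths of semilength 4, so there are C_4. So B = C_4 = 14.
A − B = 132 − 14 = 118.

118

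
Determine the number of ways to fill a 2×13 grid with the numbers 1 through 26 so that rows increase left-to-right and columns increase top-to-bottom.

Standard Young tableaux of shape 2×n are counted by C_n; here n = 13.
C_13 = 742900.

742900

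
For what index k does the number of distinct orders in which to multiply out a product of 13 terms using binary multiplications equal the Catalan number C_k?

Ways to associate a product of 13 factors correspond to binary trees on 13 leaves, so the count is C_12.

12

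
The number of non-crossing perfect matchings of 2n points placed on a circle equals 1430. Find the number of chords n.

8

Non-crossing pairings of 2n points on a circle are counted by C_n. Since C_8 = 1430, the index is 8.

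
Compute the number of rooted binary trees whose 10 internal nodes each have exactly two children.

16796

The number of full binary trees on 10 internal nodes is the Catalan number C_10.
C_10 = 16796.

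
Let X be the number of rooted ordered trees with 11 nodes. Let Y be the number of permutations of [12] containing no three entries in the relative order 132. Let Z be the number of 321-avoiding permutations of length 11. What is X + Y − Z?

Rooted ordered (plane) trees on m nodes have m−1 edges and are counted by C_{m−1}; m = 11 gives C_10. So X = C_10 = 16796.
Permutations of [n] avoiding any single length-3 pattern are counted by C_n; here n = 12. So Y = C_12 = 208012.
For any fixed pattern of length 3, the pattern-avoiding permutations of [11] number C_11. So Z = C_11 = 58786.
X + Y − Z = 16796 + 208012 − 58786 = 166022.

166022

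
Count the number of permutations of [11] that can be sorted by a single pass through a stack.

By Knuth's characterisation, the stack-sortable permutations of length 11 are the 231-avoiders, numbering C_11.
C_11 = C_10 · 2(2·10+1)/(10+2) = 16796 · 42/12 = 58786.

58786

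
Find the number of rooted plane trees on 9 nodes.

A rooted plane tree on 9 nodes has 8 edges, and such trees are counted by C_8.
C_8 = C(16,8)/9 = 12870/9 = 1430.

1430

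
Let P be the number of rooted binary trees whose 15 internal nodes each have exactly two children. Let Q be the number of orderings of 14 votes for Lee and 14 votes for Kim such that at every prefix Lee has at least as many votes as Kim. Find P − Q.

The number of full binary trees on 15 internal nodes is the Catalan number C_15. So P = C_15 = 9694845.
Ballot sequences with n votes each where one side never trails are Dyck words, counted by C_n; here n = 14. So Q = C_14 = 2674440.
P − Q = 9694845 − 2674440 = 7020405.

7020405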